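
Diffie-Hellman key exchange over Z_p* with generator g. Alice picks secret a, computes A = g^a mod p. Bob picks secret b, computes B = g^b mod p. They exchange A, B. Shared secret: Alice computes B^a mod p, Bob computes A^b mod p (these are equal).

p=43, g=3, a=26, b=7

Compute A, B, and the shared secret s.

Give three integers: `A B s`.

Answer: 15 37 36

Derivation:
A = 3^26 mod 43  (bits of 26 = 11010)
  bit 0 = 1: r = r^2 * 3 mod 43 = 1^2 * 3 = 1*3 = 3
  bit 1 = 1: r = r^2 * 3 mod 43 = 3^2 * 3 = 9*3 = 27
  bit 2 = 0: r = r^2 mod 43 = 27^2 = 41
  bit 3 = 1: r = r^2 * 3 mod 43 = 41^2 * 3 = 4*3 = 12
  bit 4 = 0: r = r^2 mod 43 = 12^2 = 15
  -> A = 15
B = 3^7 mod 43  (bits of 7 = 111)
  bit 0 = 1: r = r^2 * 3 mod 43 = 1^2 * 3 = 1*3 = 3
  bit 1 = 1: r = r^2 * 3 mod 43 = 3^2 * 3 = 9*3 = 27
  bit 2 = 1: r = r^2 * 3 mod 43 = 27^2 * 3 = 41*3 = 37
  -> B = 37
s = B^a = 37^26 mod 43  (bits of 26 = 11010)
  bit 0 = 1: r = r^2 * 37 mod 43 = 1^2 * 37 = 1*37 = 37
  bit 1 = 1: r = r^2 * 37 mod 43 = 37^2 * 37 = 36*37 = 42
  bit 2 = 0: r = r^2 mod 43 = 42^2 = 1
  bit 3 = 1: r = r^2 * 37 mod 43 = 1^2 * 37 = 1*37 = 37
  bit 4 = 0: r = r^2 mod 43 = 37^2 = 36
  -> s = B^a = 36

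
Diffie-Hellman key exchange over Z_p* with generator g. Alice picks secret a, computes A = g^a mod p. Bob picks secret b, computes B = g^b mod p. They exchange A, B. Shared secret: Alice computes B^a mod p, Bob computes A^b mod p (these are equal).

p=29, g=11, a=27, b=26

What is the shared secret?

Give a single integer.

Answer: 5

Derivation:
A = 11^27 mod 29  (bits of 27 = 11011)
  bit 0 = 1: r = r^2 * 11 mod 29 = 1^2 * 11 = 1*11 = 11
  bit 1 = 1: r = r^2 * 11 mod 29 = 11^2 * 11 = 5*11 = 26
  bit 2 = 0: r = r^2 mod 29 = 26^2 = 9
  bit 3 = 1: r = r^2 * 11 mod 29 = 9^2 * 11 = 23*11 = 21
  bit 4 = 1: r = r^2 * 11 mod 29 = 21^2 * 11 = 6*11 = 8
  -> A = 8
B = 11^26 mod 29  (bits of 26 = 11010)
  bit 0 = 1: r = r^2 * 11 mod 29 = 1^2 * 11 = 1*11 = 11
  bit 1 = 1: r = r^2 * 11 mod 29 = 11^2 * 11 = 5*11 = 26
  bit 2 = 0: r = r^2 mod 29 = 26^2 = 9
  bit 3 = 1: r = r^2 * 11 mod 29 = 9^2 * 11 = 23*11 = 21
  bit 4 = 0: r = r^2 mod 29 = 21^2 = 6
  -> B = 6
s = B^a = 6^27 mod 29  (bits of 27 = 11011)
  bit 0 = 1: r = r^2 * 6 mod 29 = 1^2 * 6 = 1*6 = 6
  bit 1 = 1: r = r^2 * 6 mod 29 = 6^2 * 6 = 7*6 = 13
  bit 2 = 0: r = r^2 mod 29 = 13^2 = 24
  bit 3 = 1: r = r^2 * 6 mod 29 = 24^2 * 6 = 25*6 = 5
  bit 4 = 1: r = r^2 * 6 mod 29 = 5^2 * 6 = 25*6 = 5
  -> s = B^a = 5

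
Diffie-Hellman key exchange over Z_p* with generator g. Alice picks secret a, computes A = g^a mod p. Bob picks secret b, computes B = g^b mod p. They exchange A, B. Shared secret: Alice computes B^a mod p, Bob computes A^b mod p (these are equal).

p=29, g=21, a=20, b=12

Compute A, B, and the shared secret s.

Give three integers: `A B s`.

A = 21^20 mod 29  (bits of 20 = 10100)
  bit 0 = 1: r = r^2 * 21 mod 29 = 1^2 * 21 = 1*21 = 21
  bit 1 = 0: r = r^2 mod 29 = 21^2 = 6
  bit 2 = 1: r = r^2 * 21 mod 29 = 6^2 * 21 = 7*21 = 2
  bit 3 = 0: r = r^2 mod 29 = 2^2 = 4
  bit 4 = 0: r = r^2 mod 29 = 4^2 = 16
  -> A = 16
B = 21^12 mod 29  (bits of 12 = 1100)
  bit 0 = 1: r = r^2 * 21 mod 29 = 1^2 * 21 = 1*21 = 21
  bit 1 = 1: r = r^2 * 21 mod 29 = 21^2 * 21 = 6*21 = 10
  bit 2 = 0: r = r^2 mod 29 = 10^2 = 13
  bit 3 = 0: r = r^2 mod 29 = 13^2 = 24
  -> B = 24
s = B^a = 24^20 mod 29  (bits of 20 = 10100)
  bit 0 = 1: r = r^2 * 24 mod 29 = 1^2 * 24 = 1*24 = 24
  bit 1 = 0: r = r^2 mod 29 = 24^2 = 25
  bit 2 = 1: r = r^2 * 24 mod 29 = 25^2 * 24 = 16*24 = 7
  bit 3 = 0: r = r^2 mod 29 = 7^2 = 20
  bit 4 = 0: r = r^2 mod 29 = 20^2 = 23
  -> s = B^a = 23

Answer: 16 24 23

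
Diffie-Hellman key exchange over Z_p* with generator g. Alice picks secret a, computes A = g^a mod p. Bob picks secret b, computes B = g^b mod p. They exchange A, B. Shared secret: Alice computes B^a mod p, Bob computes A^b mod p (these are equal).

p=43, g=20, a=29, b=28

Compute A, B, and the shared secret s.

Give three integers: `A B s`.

Answer: 34 6 36

Derivation:
A = 20^29 mod 43  (bits of 29 = 11101)
  bit 0 = 1: r = r^2 * 20 mod 43 = 1^2 * 20 = 1*20 = 20
  bit 1 = 1: r = r^2 * 20 mod 43 = 20^2 * 20 = 13*20 = 2
  bit 2 = 1: r = r^2 * 20 mod 43 = 2^2 * 20 = 4*20 = 37
  bit 3 = 0: r = r^2 mod 43 = 37^2 = 36
  bit 4 = 1: r = r^2 * 20 mod 43 = 36^2 * 20 = 6*20 = 34
  -> A = 34
B = 20^28 mod 43  (bits of 28 = 11100)
  bit 0 = 1: r = r^2 * 20 mod 43 = 1^2 * 20 = 1*20 = 20
  bit 1 = 1: r = r^2 * 20 mod 43 = 20^2 * 20 = 13*20 = 2
  bit 2 = 1: r = r^2 * 20 mod 43 = 2^2 * 20 = 4*20 = 37
  bit 3 = 0: r = r^2 mod 43 = 37^2 = 36
  bit 4 = 0: r = r^2 mod 43 = 36^2 = 6
  -> B = 6
s = B^a = 6^29 mod 43  (bits of 29 = 11101)
  bit 0 = 1: r = r^2 * 6 mod 43 = 1^2 * 6 = 1*6 = 6
  bit 1 = 1: r = r^2 * 6 mod 43 = 6^2 * 6 = 36*6 = 1
  bit 2 = 1: r = r^2 * 6 mod 43 = 1^2 * 6 = 1*6 = 6
  bit 3 = 0: r = r^2 mod 43 = 6^2 = 36
  bit 4 = 1: r = r^2 * 6 mod 43 = 36^2 * 6 = 6*6 = 36
  -> s = B^a = 36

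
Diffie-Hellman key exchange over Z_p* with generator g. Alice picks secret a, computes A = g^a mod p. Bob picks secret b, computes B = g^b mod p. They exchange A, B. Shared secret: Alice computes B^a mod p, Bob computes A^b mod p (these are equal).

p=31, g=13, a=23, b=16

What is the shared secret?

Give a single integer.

Answer: 7

Derivation:
A = 13^23 mod 31  (bits of 23 = 10111)
  bit 0 = 1: r = r^2 * 13 mod 31 = 1^2 * 13 = 1*13 = 13
  bit 1 = 0: r = r^2 mod 31 = 13^2 = 14
  bit 2 = 1: r = r^2 * 13 mod 31 = 14^2 * 13 = 10*13 = 6
  bit 3 = 1: r = r^2 * 13 mod 31 = 6^2 * 13 = 5*13 = 3
  bit 4 = 1: r = r^2 * 13 mod 31 = 3^2 * 13 = 9*13 = 24
  -> A = 24
B = 13^16 mod 31  (bits of 16 = 10000)
  bit 0 = 1: r = r^2 * 13 mod 31 = 1^2 * 13 = 1*13 = 13
  bit 1 = 0: r = r^2 mod 31 = 13^2 = 14
  bit 2 = 0: r = r^2 mod 31 = 14^2 = 10
  bit 3 = 0: r = r^2 mod 31 = 10^2 = 7
  bit 4 = 0: r = r^2 mod 31 = 7^2 = 18
  -> B = 18
s = B^a = 18^23 mod 31  (bits of 23 = 10111)
  bit 0 = 1: r = r^2 * 18 mod 31 = 1^2 * 18 = 1*18 = 18
  bit 1 = 0: r = r^2 mod 31 = 18^2 = 14
  bit 2 = 1: r = r^2 * 18 mod 31 = 14^2 * 18 = 10*18 = 25
  bit 3 = 1: r = r^2 * 18 mod 31 = 25^2 * 18 = 5*18 = 28
  bit 4 = 1: r = r^2 * 18 mod 31 = 28^2 * 18 = 9*18 = 7
  -> s = B^a = 7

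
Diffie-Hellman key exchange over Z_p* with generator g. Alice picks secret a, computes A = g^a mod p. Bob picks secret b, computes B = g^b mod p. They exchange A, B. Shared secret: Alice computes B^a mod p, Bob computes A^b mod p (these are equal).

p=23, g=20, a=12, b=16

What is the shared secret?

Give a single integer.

A = 20^12 mod 23  (bits of 12 = 1100)
  bit 0 = 1: r = r^2 * 20 mod 23 = 1^2 * 20 = 1*20 = 20
  bit 1 = 1: r = r^2 * 20 mod 23 = 20^2 * 20 = 9*20 = 19
  bit 2 = 0: r = r^2 mod 23 = 19^2 = 16
  bit 3 = 0: r = r^2 mod 23 = 16^2 = 3
  -> A = 3
B = 20^16 mod 23  (bits of 16 = 10000)
  bit 0 = 1: r = r^2 * 20 mod 23 = 1^2 * 20 = 1*20 = 20
  bit 1 = 0: r = r^2 mod 23 = 20^2 = 9
  bit 2 = 0: r = r^2 mod 23 = 9^2 = 12
  bit 3 = 0: r = r^2 mod 23 = 12^2 = 6
  bit 4 = 0: r = r^2 mod 23 = 6^2 = 13
  -> B = 13
s = B^a = 13^12 mod 23  (bits of 12 = 1100)
  bit 0 = 1: r = r^2 * 13 mod 23 = 1^2 * 13 = 1*13 = 13
  bit 1 = 1: r = r^2 * 13 mod 23 = 13^2 * 13 = 8*13 = 12
  bit 2 = 0: r = r^2 mod 23 = 12^2 = 6
  bit 3 = 0: r = r^2 mod 23 = 6^2 = 13
  -> s = B^a = 13

Answer: 13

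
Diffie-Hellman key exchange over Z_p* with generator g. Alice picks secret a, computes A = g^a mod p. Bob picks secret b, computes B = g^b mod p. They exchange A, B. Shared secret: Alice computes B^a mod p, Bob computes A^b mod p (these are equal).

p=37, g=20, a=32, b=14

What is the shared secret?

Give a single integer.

Answer: 16

Derivation:
A = 20^32 mod 37  (bits of 32 = 100000)
  bit 0 = 1: r = r^2 * 20 mod 37 = 1^2 * 20 = 1*20 = 20
  bit 1 = 0: r = r^2 mod 37 = 20^2 = 30
  bit 2 = 0: r = r^2 mod 37 = 30^2 = 12
  bit 3 = 0: r = r^2 mod 37 = 12^2 = 33
  bit 4 = 0: r = r^2 mod 37 = 33^2 = 16
  bit 5 = 0: r = r^2 mod 37 = 16^2 = 34
  -> A = 34
B = 20^14 mod 37  (bits of 14 = 1110)
  bit 0 = 1: r = r^2 * 20 mod 37 = 1^2 * 20 = 1*20 = 20
  bit 1 = 1: r = r^2 * 20 mod 37 = 20^2 * 20 = 30*20 = 8
  bit 2 = 1: r = r^2 * 20 mod 37 = 8^2 * 20 = 27*20 = 22
  bit 3 = 0: r = r^2 mod 37 = 22^2 = 3
  -> B = 3
s = B^a = 3^32 mod 37  (bits of 32 = 100000)
  bit 0 = 1: r = r^2 * 3 mod 37 = 1^2 * 3 = 1*3 = 3
  bit 1 = 0: r = r^2 mod 37 = 3^2 = 9
  bit 2 = 0: r = r^2 mod 37 = 9^2 = 7
  bit 3 = 0: r = r^2 mod 37 = 7^2 = 12
  bit 4 = 0: r = r^2 mod 37 = 12^2 = 33
  bit 5 = 0: r = r^2 mod 37 = 33^2 = 16
  -> s = B^a = 16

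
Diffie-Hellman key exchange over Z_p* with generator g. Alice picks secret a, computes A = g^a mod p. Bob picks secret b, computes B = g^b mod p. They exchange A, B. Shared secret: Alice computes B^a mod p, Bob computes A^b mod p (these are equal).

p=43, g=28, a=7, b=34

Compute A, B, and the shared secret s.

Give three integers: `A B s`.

Answer: 7 9 36

Derivation:
A = 28^7 mod 43  (bits of 7 = 111)
  bit 0 = 1: r = r^2 * 28 mod 43 = 1^2 * 28 = 1*28 = 28
  bit 1 = 1: r = r^2 * 28 mod 43 = 28^2 * 28 = 10*28 = 22
  bit 2 = 1: r = r^2 * 28 mod 43 = 22^2 * 28 = 11*28 = 7
  -> A = 7
B = 28^34 mod 43  (bits of 34 = 100010)
  bit 0 = 1: r = r^2 * 28 mod 43 = 1^2 * 28 = 1*28 = 28
  bit 1 = 0: r = r^2 mod 43 = 28^2 = 10
  bit 2 = 0: r = r^2 mod 43 = 10^2 = 14
  bit 3 = 0: r = r^2 mod 43 = 14^2 = 24
  bit 4 = 1: r = r^2 * 28 mod 43 = 24^2 * 28 = 17*28 = 3
  bit 5 = 0: r = r^2 mod 43 = 3^2 = 9
  -> B = 9
s = B^a = 9^7 mod 43  (bits of 7 = 111)
  bit 0 = 1: r = r^2 * 9 mod 43 = 1^2 * 9 = 1*9 = 9
  bit 1 = 1: r = r^2 * 9 mod 43 = 9^2 * 9 = 38*9 = 41
  bit 2 = 1: r = r^2 * 9 mod 43 = 41^2 * 9 = 4*9 = 36
  -> s = B^a = 36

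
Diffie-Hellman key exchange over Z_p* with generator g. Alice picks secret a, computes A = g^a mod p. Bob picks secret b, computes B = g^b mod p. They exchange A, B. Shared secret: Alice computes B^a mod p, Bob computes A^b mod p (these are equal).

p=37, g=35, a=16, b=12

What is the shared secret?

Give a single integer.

Answer: 26

Derivation:
A = 35^16 mod 37  (bits of 16 = 10000)
  bit 0 = 1: r = r^2 * 35 mod 37 = 1^2 * 35 = 1*35 = 35
  bit 1 = 0: r = r^2 mod 37 = 35^2 = 4
  bit 2 = 0: r = r^2 mod 37 = 4^2 = 16
  bit 3 = 0: r = r^2 mod 37 = 16^2 = 34
  bit 4 = 0: r = r^2 mod 37 = 34^2 = 9
  -> A = 9
B = 35^12 mod 37  (bits of 12 = 1100)
  bit 0 = 1: r = r^2 * 35 mod 37 = 1^2 * 35 = 1*35 = 35
  bit 1 = 1: r = r^2 * 35 mod 37 = 35^2 * 35 = 4*35 = 29
  bit 2 = 0: r = r^2 mod 37 = 29^2 = 27
  bit 3 = 0: r = r^2 mod 37 = 27^2 = 26
  -> B = 26
s = B^a = 26^16 mod 37  (bits of 16 = 10000)
  bit 0 = 1: r = r^2 * 26 mod 37 = 1^2 * 26 = 1*26 = 26
  bit 1 = 0: r = r^2 mod 37 = 26^2 = 10
  bit 2 = 0: r = r^2 mod 37 = 10^2 = 26
  bit 3 = 0: r = r^2 mod 37 = 26^2 = 10
  bit 4 = 0: r = r^2 mod 37 = 10^2 = 26
  -> s = B^a = 26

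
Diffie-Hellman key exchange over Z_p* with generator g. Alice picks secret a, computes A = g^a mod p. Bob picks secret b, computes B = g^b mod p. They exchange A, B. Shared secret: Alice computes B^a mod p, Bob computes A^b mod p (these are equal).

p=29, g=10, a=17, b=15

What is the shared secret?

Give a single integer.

A = 10^17 mod 29  (bits of 17 = 10001)
  bit 0 = 1: r = r^2 * 10 mod 29 = 1^2 * 10 = 1*10 = 10
  bit 1 = 0: r = r^2 mod 29 = 10^2 = 13
  bit 2 = 0: r = r^2 mod 29 = 13^2 = 24
  bit 3 = 0: r = r^2 mod 29 = 24^2 = 25
  bit 4 = 1: r = r^2 * 10 mod 29 = 25^2 * 10 = 16*10 = 15
  -> A = 15
B = 10^15 mod 29  (bits of 15 = 1111)
  bit 0 = 1: r = r^2 * 10 mod 29 = 1^2 * 10 = 1*10 = 10
  bit 1 = 1: r = r^2 * 10 mod 29 = 10^2 * 10 = 13*10 = 14
  bit 2 = 1: r = r^2 * 10 mod 29 = 14^2 * 10 = 22*10 = 17
  bit 3 = 1: r = r^2 * 10 mod 29 = 17^2 * 10 = 28*10 = 19
  -> B = 19
s = B^a = 19^17 mod 29  (bits of 17 = 10001)
  bit 0 = 1: r = r^2 * 19 mod 29 = 1^2 * 19 = 1*19 = 19
  bit 1 = 0: r = r^2 mod 29 = 19^2 = 13
  bit 2 = 0: r = r^2 mod 29 = 13^2 = 24
  bit 3 = 0: r = r^2 mod 29 = 24^2 = 25
  bit 4 = 1: r = r^2 * 19 mod 29 = 25^2 * 19 = 16*19 = 14
  -> s = B^a = 14

Answer: 14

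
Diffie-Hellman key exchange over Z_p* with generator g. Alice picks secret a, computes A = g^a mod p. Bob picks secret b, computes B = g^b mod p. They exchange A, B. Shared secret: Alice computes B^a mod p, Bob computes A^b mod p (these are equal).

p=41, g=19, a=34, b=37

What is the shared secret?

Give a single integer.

Answer: 36

Derivation:
A = 19^34 mod 41  (bits of 34 = 100010)
  bit 0 = 1: r = r^2 * 19 mod 41 = 1^2 * 19 = 1*19 = 19
  bit 1 = 0: r = r^2 mod 41 = 19^2 = 33
  bit 2 = 0: r = r^2 mod 41 = 33^2 = 23
  bit 3 = 0: r = r^2 mod 41 = 23^2 = 37
  bit 4 = 1: r = r^2 * 19 mod 41 = 37^2 * 19 = 16*19 = 17
  bit 5 = 0: r = r^2 mod 41 = 17^2 = 2
  -> A = 2
B = 19^37 mod 41  (bits of 37 = 100101)
  bit 0 = 1: r = r^2 * 19 mod 41 = 1^2 * 19 = 1*19 = 19
  bit 1 = 0: r = r^2 mod 41 = 19^2 = 33
  bit 2 = 0: r = r^2 mod 41 = 33^2 = 23
  bit 3 = 1: r = r^2 * 19 mod 41 = 23^2 * 19 = 37*19 = 6
  bit 4 = 0: r = r^2 mod 41 = 6^2 = 36
  bit 5 = 1: r = r^2 * 19 mod 41 = 36^2 * 19 = 25*19 = 24
  -> B = 24
s = B^a = 24^34 mod 41  (bits of 34 = 100010)
  bit 0 = 1: r = r^2 * 24 mod 41 = 1^2 * 24 = 1*24 = 24
  bit 1 = 0: r = r^2 mod 41 = 24^2 = 2
  bit 2 = 0: r = r^2 mod 41 = 2^2 = 4
  bit 3 = 0: r = r^2 mod 41 = 4^2 = 16
  bit 4 = 1: r = r^2 * 24 mod 41 = 16^2 * 24 = 10*24 = 35
  bit 5 = 0: r = r^2 mod 41 = 35^2 = 36
  -> s = B^a = 36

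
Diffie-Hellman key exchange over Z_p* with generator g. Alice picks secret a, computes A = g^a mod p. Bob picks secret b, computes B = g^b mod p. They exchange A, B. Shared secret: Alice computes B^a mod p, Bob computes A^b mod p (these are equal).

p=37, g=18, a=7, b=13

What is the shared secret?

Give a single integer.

A = 18^7 mod 37  (bits of 7 = 111)
  bit 0 = 1: r = r^2 * 18 mod 37 = 1^2 * 18 = 1*18 = 18
  bit 1 = 1: r = r^2 * 18 mod 37 = 18^2 * 18 = 28*18 = 23
  bit 2 = 1: r = r^2 * 18 mod 37 = 23^2 * 18 = 11*18 = 13
  -> A = 13
B = 18^13 mod 37  (bits of 13 = 1101)
  bit 0 = 1: r = r^2 * 18 mod 37 = 1^2 * 18 = 1*18 = 18
  bit 1 = 1: r = r^2 * 18 mod 37 = 18^2 * 18 = 28*18 = 23
  bit 2 = 0: r = r^2 mod 37 = 23^2 = 11
  bit 3 = 1: r = r^2 * 18 mod 37 = 11^2 * 18 = 10*18 = 32
  -> B = 32
s = B^a = 32^7 mod 37  (bits of 7 = 111)
  bit 0 = 1: r = r^2 * 32 mod 37 = 1^2 * 32 = 1*32 = 32
  bit 1 = 1: r = r^2 * 32 mod 37 = 32^2 * 32 = 25*32 = 23
  bit 2 = 1: r = r^2 * 32 mod 37 = 23^2 * 32 = 11*32 = 19
  -> s = B^a = 19

Answer: 19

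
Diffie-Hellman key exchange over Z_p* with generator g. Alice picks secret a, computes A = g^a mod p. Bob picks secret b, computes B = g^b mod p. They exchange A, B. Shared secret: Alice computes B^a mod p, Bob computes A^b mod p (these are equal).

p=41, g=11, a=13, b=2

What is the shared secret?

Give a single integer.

A = 11^13 mod 41  (bits of 13 = 1101)
  bit 0 = 1: r = r^2 * 11 mod 41 = 1^2 * 11 = 1*11 = 11
  bit 1 = 1: r = r^2 * 11 mod 41 = 11^2 * 11 = 39*11 = 19
  bit 2 = 0: r = r^2 mod 41 = 19^2 = 33
  bit 3 = 1: r = r^2 * 11 mod 41 = 33^2 * 11 = 23*11 = 7
  -> A = 7
B = 11^2 mod 41  (bits of 2 = 10)
  bit 0 = 1: r = r^2 * 11 mod 41 = 1^2 * 11 = 1*11 = 11
  bit 1 = 0: r = r^2 mod 41 = 11^2 = 39
  -> B = 39
s = B^a = 39^13 mod 41  (bits of 13 = 1101)
  bit 0 = 1: r = r^2 * 39 mod 41 = 1^2 * 39 = 1*39 = 39
  bit 1 = 1: r = r^2 * 39 mod 41 = 39^2 * 39 = 4*39 = 33
  bit 2 = 0: r = r^2 mod 41 = 33^2 = 23
  bit 3 = 1: r = r^2 * 39 mod 41 = 23^2 * 39 = 37*39 = 8
  -> s = B^a = 8

Answer: 8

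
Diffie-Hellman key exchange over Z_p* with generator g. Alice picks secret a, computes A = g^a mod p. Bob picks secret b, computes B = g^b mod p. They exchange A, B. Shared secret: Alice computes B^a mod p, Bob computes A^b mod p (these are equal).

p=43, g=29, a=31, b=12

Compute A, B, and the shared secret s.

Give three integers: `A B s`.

A = 29^31 mod 43  (bits of 31 = 11111)
  bit 0 = 1: r = r^2 * 29 mod 43 = 1^2 * 29 = 1*29 = 29
  bit 1 = 1: r = r^2 * 29 mod 43 = 29^2 * 29 = 24*29 = 8
  bit 2 = 1: r = r^2 * 29 mod 43 = 8^2 * 29 = 21*29 = 7
  bit 3 = 1: r = r^2 * 29 mod 43 = 7^2 * 29 = 6*29 = 2
  bit 4 = 1: r = r^2 * 29 mod 43 = 2^2 * 29 = 4*29 = 30
  -> A = 30
B = 29^12 mod 43  (bits of 12 = 1100)
  bit 0 = 1: r = r^2 * 29 mod 43 = 1^2 * 29 = 1*29 = 29
  bit 1 = 1: r = r^2 * 29 mod 43 = 29^2 * 29 = 24*29 = 8
  bit 2 = 0: r = r^2 mod 43 = 8^2 = 21
  bit 3 = 0: r = r^2 mod 43 = 21^2 = 11
  -> B = 11
s = B^a = 11^31 mod 43  (bits of 31 = 11111)
  bit 0 = 1: r = r^2 * 11 mod 43 = 1^2 * 11 = 1*11 = 11
  bit 1 = 1: r = r^2 * 11 mod 43 = 11^2 * 11 = 35*11 = 41
  bit 2 = 1: r = r^2 * 11 mod 43 = 41^2 * 11 = 4*11 = 1
  bit 3 = 1: r = r^2 * 11 mod 43 = 1^2 * 11 = 1*11 = 11
  bit 4 = 1: r = r^2 * 11 mod 43 = 11^2 * 11 = 35*11 = 41
  -> s = B^a = 41

Answer: 30 11 41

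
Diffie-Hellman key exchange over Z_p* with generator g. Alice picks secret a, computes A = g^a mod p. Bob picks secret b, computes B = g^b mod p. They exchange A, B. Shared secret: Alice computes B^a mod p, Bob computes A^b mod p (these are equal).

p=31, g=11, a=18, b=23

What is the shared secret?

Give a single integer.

A = 11^18 mod 31  (bits of 18 = 10010)
  bit 0 = 1: r = r^2 * 11 mod 31 = 1^2 * 11 = 1*11 = 11
  bit 1 = 0: r = r^2 mod 31 = 11^2 = 28
  bit 2 = 0: r = r^2 mod 31 = 28^2 = 9
  bit 3 = 1: r = r^2 * 11 mod 31 = 9^2 * 11 = 19*11 = 23
  bit 4 = 0: r = r^2 mod 31 = 23^2 = 2
  -> A = 2
B = 11^23 mod 31  (bits of 23 = 10111)
  bit 0 = 1: r = r^2 * 11 mod 31 = 1^2 * 11 = 1*11 = 11
  bit 1 = 0: r = r^2 mod 31 = 11^2 = 28
  bit 2 = 1: r = r^2 * 11 mod 31 = 28^2 * 11 = 9*11 = 6
  bit 3 = 1: r = r^2 * 11 mod 31 = 6^2 * 11 = 5*11 = 24
  bit 4 = 1: r = r^2 * 11 mod 31 = 24^2 * 11 = 18*11 = 12
  -> B = 12
s = B^a = 12^18 mod 31  (bits of 18 = 10010)
  bit 0 = 1: r = r^2 * 12 mod 31 = 1^2 * 12 = 1*12 = 12
  bit 1 = 0: r = r^2 mod 31 = 12^2 = 20
  bit 2 = 0: r = r^2 mod 31 = 20^2 = 28
  bit 3 = 1: r = r^2 * 12 mod 31 = 28^2 * 12 = 9*12 = 15
  bit 4 = 0: r = r^2 mod 31 = 15^2 = 8
  -> s = B^a = 8

Answer: 8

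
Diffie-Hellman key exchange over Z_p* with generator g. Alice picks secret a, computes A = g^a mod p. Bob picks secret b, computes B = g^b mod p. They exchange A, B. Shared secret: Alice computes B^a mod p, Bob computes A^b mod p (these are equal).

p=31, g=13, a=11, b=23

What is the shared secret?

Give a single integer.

A = 13^11 mod 31  (bits of 11 = 1011)
  bit 0 = 1: r = r^2 * 13 mod 31 = 1^2 * 13 = 1*13 = 13
  bit 1 = 0: r = r^2 mod 31 = 13^2 = 14
  bit 2 = 1: r = r^2 * 13 mod 31 = 14^2 * 13 = 10*13 = 6
  bit 3 = 1: r = r^2 * 13 mod 31 = 6^2 * 13 = 5*13 = 3
  -> A = 3
B = 13^23 mod 31  (bits of 23 = 10111)
  bit 0 = 1: r = r^2 * 13 mod 31 = 1^2 * 13 = 1*13 = 13
  bit 1 = 0: r = r^2 mod 31 = 13^2 = 14
  bit 2 = 1: r = r^2 * 13 mod 31 = 14^2 * 13 = 10*13 = 6
  bit 3 = 1: r = r^2 * 13 mod 31 = 6^2 * 13 = 5*13 = 3
  bit 4 = 1: r = r^2 * 13 mod 31 = 3^2 * 13 = 9*13 = 24
  -> B = 24
s = B^a = 24^11 mod 31  (bits of 11 = 1011)
  bit 0 = 1: r = r^2 * 24 mod 31 = 1^2 * 24 = 1*24 = 24
  bit 1 = 0: r = r^2 mod 31 = 24^2 = 18
  bit 2 = 1: r = r^2 * 24 mod 31 = 18^2 * 24 = 14*24 = 26
  bit 3 = 1: r = r^2 * 24 mod 31 = 26^2 * 24 = 25*24 = 11
  -> s = B^a = 11

Answer: 11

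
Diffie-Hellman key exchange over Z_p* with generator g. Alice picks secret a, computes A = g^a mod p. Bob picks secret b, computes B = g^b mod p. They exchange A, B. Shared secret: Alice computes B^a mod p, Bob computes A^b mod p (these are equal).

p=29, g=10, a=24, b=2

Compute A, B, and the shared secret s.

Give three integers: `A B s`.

A = 10^24 mod 29  (bits of 24 = 11000)
  bit 0 = 1: r = r^2 * 10 mod 29 = 1^2 * 10 = 1*10 = 10
  bit 1 = 1: r = r^2 * 10 mod 29 = 10^2 * 10 = 13*10 = 14
  bit 2 = 0: r = r^2 mod 29 = 14^2 = 22
  bit 3 = 0: r = r^2 mod 29 = 22^2 = 20
  bit 4 = 0: r = r^2 mod 29 = 20^2 = 23
  -> A = 23
B = 10^2 mod 29  (bits of 2 = 10)
  bit 0 = 1: r = r^2 * 10 mod 29 = 1^2 * 10 = 1*10 = 10
  bit 1 = 0: r = r^2 mod 29 = 10^2 = 13
  -> B = 13
s = B^a = 13^24 mod 29  (bits of 24 = 11000)
  bit 0 = 1: r = r^2 * 13 mod 29 = 1^2 * 13 = 1*13 = 13
  bit 1 = 1: r = r^2 * 13 mod 29 = 13^2 * 13 = 24*13 = 22
  bit 2 = 0: r = r^2 mod 29 = 22^2 = 20
  bit 3 = 0: r = r^2 mod 29 = 20^2 = 23
  bit 4 = 0: r = r^2 mod 29 = 23^2 = 7
  -> s = B^a = 7

Answer: 23 13 7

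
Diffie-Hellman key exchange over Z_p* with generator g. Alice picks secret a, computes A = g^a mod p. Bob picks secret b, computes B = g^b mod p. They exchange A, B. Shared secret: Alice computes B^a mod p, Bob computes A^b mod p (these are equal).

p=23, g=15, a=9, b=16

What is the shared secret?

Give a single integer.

A = 15^9 mod 23  (bits of 9 = 1001)
  bit 0 = 1: r = r^2 * 15 mod 23 = 1^2 * 15 = 1*15 = 15
  bit 1 = 0: r = r^2 mod 23 = 15^2 = 18
  bit 2 = 0: r = r^2 mod 23 = 18^2 = 2
  bit 3 = 1: r = r^2 * 15 mod 23 = 2^2 * 15 = 4*15 = 14
  -> A = 14
B = 15^16 mod 23  (bits of 16 = 10000)
  bit 0 = 1: r = r^2 * 15 mod 23 = 1^2 * 15 = 1*15 = 15
  bit 1 = 0: r = r^2 mod 23 = 15^2 = 18
  bit 2 = 0: r = r^2 mod 23 = 18^2 = 2
  bit 3 = 0: r = r^2 mod 23 = 2^2 = 4
  bit 4 = 0: r = r^2 mod 23 = 4^2 = 16
  -> B = 16
s = B^a = 16^9 mod 23  (bits of 9 = 1001)
  bit 0 = 1: r = r^2 * 16 mod 23 = 1^2 * 16 = 1*16 = 16
  bit 1 = 0: r = r^2 mod 23 = 16^2 = 3
  bit 2 = 0: r = r^2 mod 23 = 3^2 = 9
  bit 3 = 1: r = r^2 * 16 mod 23 = 9^2 * 16 = 12*16 = 8
  -> s = B^a = 8

Answer: 8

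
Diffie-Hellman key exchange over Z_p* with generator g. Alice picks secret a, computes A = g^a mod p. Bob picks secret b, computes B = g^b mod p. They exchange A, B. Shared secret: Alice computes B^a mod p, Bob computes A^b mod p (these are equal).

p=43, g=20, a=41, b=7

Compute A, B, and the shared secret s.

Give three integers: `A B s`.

Answer: 28 37 7

Derivation:
A = 20^41 mod 43  (bits of 41 = 101001)
  bit 0 = 1: r = r^2 * 20 mod 43 = 1^2 * 20 = 1*20 = 20
  bit 1 = 0: r = r^2 mod 43 = 20^2 = 13
  bit 2 = 1: r = r^2 * 20 mod 43 = 13^2 * 20 = 40*20 = 26
  bit 3 = 0: r = r^2 mod 43 = 26^2 = 31
  bit 4 = 0: r = r^2 mod 43 = 31^2 = 15
  bit 5 = 1: r = r^2 * 20 mod 43 = 15^2 * 20 = 10*20 = 28
  -> A = 28
B = 20^7 mod 43  (bits of 7 = 111)
  bit 0 = 1: r = r^2 * 20 mod 43 = 1^2 * 20 = 1*20 = 20
  bit 1 = 1: r = r^2 * 20 mod 43 = 20^2 * 20 = 13*20 = 2
  bit 2 = 1: r = r^2 * 20 mod 43 = 2^2 * 20 = 4*20 = 37
  -> B = 37
s = B^a = 37^41 mod 43  (bits of 41 = 101001)
  bit 0 = 1: r = r^2 * 37 mod 43 = 1^2 * 37 = 1*37 = 37
  bit 1 = 0: r = r^2 mod 43 = 37^2 = 36
  bit 2 = 1: r = r^2 * 37 mod 43 = 36^2 * 37 = 6*37 = 7
  bit 3 = 0: r = r^2 mod 43 = 7^2 = 6
  bit 4 = 0: r = r^2 mod 43 = 6^2 = 36
  bit 5 = 1: r = r^2 * 37 mod 43 = 36^2 * 37 = 6*37 = 7
  -> s = B^a = 7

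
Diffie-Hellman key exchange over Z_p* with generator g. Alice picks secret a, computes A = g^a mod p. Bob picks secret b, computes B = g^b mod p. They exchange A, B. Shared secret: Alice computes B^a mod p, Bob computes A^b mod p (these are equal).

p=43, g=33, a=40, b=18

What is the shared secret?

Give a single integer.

A = 33^40 mod 43  (bits of 40 = 101000)
  bit 0 = 1: r = r^2 * 33 mod 43 = 1^2 * 33 = 1*33 = 33
  bit 1 = 0: r = r^2 mod 43 = 33^2 = 14
  bit 2 = 1: r = r^2 * 33 mod 43 = 14^2 * 33 = 24*33 = 18
  bit 3 = 0: r = r^2 mod 43 = 18^2 = 23
  bit 4 = 0: r = r^2 mod 43 = 23^2 = 13
  bit 5 = 0: r = r^2 mod 43 = 13^2 = 40
  -> A = 40
B = 33^18 mod 43  (bits of 18 = 10010)
  bit 0 = 1: r = r^2 * 33 mod 43 = 1^2 * 33 = 1*33 = 33
  bit 1 = 0: r = r^2 mod 43 = 33^2 = 14
  bit 2 = 0: r = r^2 mod 43 = 14^2 = 24
  bit 3 = 1: r = r^2 * 33 mod 43 = 24^2 * 33 = 17*33 = 2
  bit 4 = 0: r = r^2 mod 43 = 2^2 = 4
  -> B = 4
s = B^a = 4^40 mod 43  (bits of 40 = 101000)
  bit 0 = 1: r = r^2 * 4 mod 43 = 1^2 * 4 = 1*4 = 4
  bit 1 = 0: r = r^2 mod 43 = 4^2 = 16
  bit 2 = 1: r = r^2 * 4 mod 43 = 16^2 * 4 = 41*4 = 35
  bit 3 = 0: r = r^2 mod 43 = 35^2 = 21
  bit 4 = 0: r = r^2 mod 43 = 21^2 = 11
  bit 5 = 0: r = r^2 mod 43 = 11^2 = 35
  -> s = B^a = 35

Answer: 35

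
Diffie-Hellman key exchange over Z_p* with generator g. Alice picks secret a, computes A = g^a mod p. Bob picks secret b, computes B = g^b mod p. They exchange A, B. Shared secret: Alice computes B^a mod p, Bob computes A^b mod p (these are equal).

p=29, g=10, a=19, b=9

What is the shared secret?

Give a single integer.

Answer: 14

Derivation:
A = 10^19 mod 29  (bits of 19 = 10011)
  bit 0 = 1: r = r^2 * 10 mod 29 = 1^2 * 10 = 1*10 = 10
  bit 1 = 0: r = r^2 mod 29 = 10^2 = 13
  bit 2 = 0: r = r^2 mod 29 = 13^2 = 24
  bit 3 = 1: r = r^2 * 10 mod 29 = 24^2 * 10 = 25*10 = 18
  bit 4 = 1: r = r^2 * 10 mod 29 = 18^2 * 10 = 5*10 = 21
  -> A = 21
B = 10^9 mod 29  (bits of 9 = 1001)
  bit 0 = 1: r = r^2 * 10 mod 29 = 1^2 * 10 = 1*10 = 10
  bit 1 = 0: r = r^2 mod 29 = 10^2 = 13
  bit 2 = 0: r = r^2 mod 29 = 13^2 = 24
  bit 3 = 1: r = r^2 * 10 mod 29 = 24^2 * 10 = 25*10 = 18
  -> B = 18
s = B^a = 18^19 mod 29  (bits of 19 = 10011)
  bit 0 = 1: r = r^2 * 18 mod 29 = 1^2 * 18 = 1*18 = 18
  bit 1 = 0: r = r^2 mod 29 = 18^2 = 5
  bit 2 = 0: r = r^2 mod 29 = 5^2 = 25
  bit 3 = 1: r = r^2 * 18 mod 29 = 25^2 * 18 = 16*18 = 27
  bit 4 = 1: r = r^2 * 18 mod 29 = 27^2 * 18 = 4*18 = 14
  -> s = B^a = 14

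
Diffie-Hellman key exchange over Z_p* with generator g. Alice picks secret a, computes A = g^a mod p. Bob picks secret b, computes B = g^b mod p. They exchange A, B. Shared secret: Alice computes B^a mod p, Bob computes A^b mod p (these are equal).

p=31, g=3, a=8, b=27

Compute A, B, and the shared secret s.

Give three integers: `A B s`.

Answer: 20 23 16

Derivation:
A = 3^8 mod 31  (bits of 8 = 1000)
  bit 0 = 1: r = r^2 * 3 mod 31 = 1^2 * 3 = 1*3 = 3
  bit 1 = 0: r = r^2 mod 31 = 3^2 = 9
  bit 2 = 0: r = r^2 mod 31 = 9^2 = 19
  bit 3 = 0: r = r^2 mod 31 = 19^2 = 20
  -> A = 20
B = 3^27 mod 31  (bits of 27 = 11011)
  bit 0 = 1: r = r^2 * 3 mod 31 = 1^2 * 3 = 1*3 = 3
  bit 1 = 1: r = r^2 * 3 mod 31 = 3^2 * 3 = 9*3 = 27
  bit 2 = 0: r = r^2 mod 31 = 27^2 = 16
  bit 3 = 1: r = r^2 * 3 mod 31 = 16^2 * 3 = 8*3 = 24
  bit 4 = 1: r = r^2 * 3 mod 31 = 24^2 * 3 = 18*3 = 23
  -> B = 23
s = B^a = 23^8 mod 31  (bits of 8 = 1000)
  bit 0 = 1: r = r^2 * 23 mod 31 = 1^2 * 23 = 1*23 = 23
  bit 1 = 0: r = r^2 mod 31 = 23^2 = 2
  bit 2 = 0: r = r^2 mod 31 = 2^2 = 4
  bit 3 = 0: r = r^2 mod 31 = 4^2 = 16
  -> s = B^a = 16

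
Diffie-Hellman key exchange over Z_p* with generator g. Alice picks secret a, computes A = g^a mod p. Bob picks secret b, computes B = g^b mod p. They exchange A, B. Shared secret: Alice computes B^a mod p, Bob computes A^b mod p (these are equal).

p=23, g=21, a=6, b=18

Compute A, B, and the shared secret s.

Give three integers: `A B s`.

A = 21^6 mod 23  (bits of 6 = 110)
  bit 0 = 1: r = r^2 * 21 mod 23 = 1^2 * 21 = 1*21 = 21
  bit 1 = 1: r = r^2 * 21 mod 23 = 21^2 * 21 = 4*21 = 15
  bit 2 = 0: r = r^2 mod 23 = 15^2 = 18
  -> A = 18
B = 21^18 mod 23  (bits of 18 = 10010)
  bit 0 = 1: r = r^2 * 21 mod 23 = 1^2 * 21 = 1*21 = 21
  bit 1 = 0: r = r^2 mod 23 = 21^2 = 4
  bit 2 = 0: r = r^2 mod 23 = 4^2 = 16
  bit 3 = 1: r = r^2 * 21 mod 23 = 16^2 * 21 = 3*21 = 17
  bit 4 = 0: r = r^2 mod 23 = 17^2 = 13
  -> B = 13
s = B^a = 13^6 mod 23  (bits of 6 = 110)
  bit 0 = 1: r = r^2 * 13 mod 23 = 1^2 * 13 = 1*13 = 13
  bit 1 = 1: r = r^2 * 13 mod 23 = 13^2 * 13 = 8*13 = 12
  bit 2 = 0: r = r^2 mod 23 = 12^2 = 6
  -> s = B^a = 6

Answer: 18 13 6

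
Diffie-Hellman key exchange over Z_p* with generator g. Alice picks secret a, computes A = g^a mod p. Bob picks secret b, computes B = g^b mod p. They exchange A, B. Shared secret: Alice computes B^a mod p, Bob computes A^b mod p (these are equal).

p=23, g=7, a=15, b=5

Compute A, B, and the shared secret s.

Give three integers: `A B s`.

A = 7^15 mod 23  (bits of 15 = 1111)
  bit 0 = 1: r = r^2 * 7 mod 23 = 1^2 * 7 = 1*7 = 7
  bit 1 = 1: r = r^2 * 7 mod 23 = 7^2 * 7 = 3*7 = 21
  bit 2 = 1: r = r^2 * 7 mod 23 = 21^2 * 7 = 4*7 = 5
  bit 3 = 1: r = r^2 * 7 mod 23 = 5^2 * 7 = 2*7 = 14
  -> A = 14
B = 7^5 mod 23  (bits of 5 = 101)
  bit 0 = 1: r = r^2 * 7 mod 23 = 1^2 * 7 = 1*7 = 7
  bit 1 = 0: r = r^2 mod 23 = 7^2 = 3
  bit 2 = 1: r = r^2 * 7 mod 23 = 3^2 * 7 = 9*7 = 17
  -> B = 17
s = B^a = 17^15 mod 23  (bits of 15 = 1111)
  bit 0 = 1: r = r^2 * 17 mod 23 = 1^2 * 17 = 1*17 = 17
  bit 1 = 1: r = r^2 * 17 mod 23 = 17^2 * 17 = 13*17 = 14
  bit 2 = 1: r = r^2 * 17 mod 23 = 14^2 * 17 = 12*17 = 20
  bit 3 = 1: r = r^2 * 17 mod 23 = 20^2 * 17 = 9*17 = 15
  -> s = B^a = 15

Answer: 14 17 15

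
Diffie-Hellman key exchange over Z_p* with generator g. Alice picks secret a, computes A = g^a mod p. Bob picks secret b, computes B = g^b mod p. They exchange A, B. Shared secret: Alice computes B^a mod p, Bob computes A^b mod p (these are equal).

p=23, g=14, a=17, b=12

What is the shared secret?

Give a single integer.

Answer: 3

Derivation:
A = 14^17 mod 23  (bits of 17 = 10001)
  bit 0 = 1: r = r^2 * 14 mod 23 = 1^2 * 14 = 1*14 = 14
  bit 1 = 0: r = r^2 mod 23 = 14^2 = 12
  bit 2 = 0: r = r^2 mod 23 = 12^2 = 6
  bit 3 = 0: r = r^2 mod 23 = 6^2 = 13
  bit 4 = 1: r = r^2 * 14 mod 23 = 13^2 * 14 = 8*14 = 20
  -> A = 20
B = 14^12 mod 23  (bits of 12 = 1100)
  bit 0 = 1: r = r^2 * 14 mod 23 = 1^2 * 14 = 1*14 = 14
  bit 1 = 1: r = r^2 * 14 mod 23 = 14^2 * 14 = 12*14 = 7
  bit 2 = 0: r = r^2 mod 23 = 7^2 = 3
  bit 3 = 0: r = r^2 mod 23 = 3^2 = 9
  -> B = 9
s = B^a = 9^17 mod 23  (bits of 17 = 10001)
  bit 0 = 1: r = r^2 * 9 mod 23 = 1^2 * 9 = 1*9 = 9
  bit 1 = 0: r = r^2 mod 23 = 9^2 = 12
  bit 2 = 0: r = r^2 mod 23 = 12^2 = 6
  bit 3 = 0: r = r^2 mod 23 = 6^2 = 13
  bit 4 = 1: r = r^2 * 9 mod 23 = 13^2 * 9 = 8*9 = 3
  -> s = B^a = 3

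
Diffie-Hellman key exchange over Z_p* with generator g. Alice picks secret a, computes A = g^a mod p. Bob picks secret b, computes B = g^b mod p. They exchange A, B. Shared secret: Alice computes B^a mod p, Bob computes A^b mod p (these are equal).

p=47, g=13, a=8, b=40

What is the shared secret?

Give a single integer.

A = 13^8 mod 47  (bits of 8 = 1000)
  bit 0 = 1: r = r^2 * 13 mod 47 = 1^2 * 13 = 1*13 = 13
  bit 1 = 0: r = r^2 mod 47 = 13^2 = 28
  bit 2 = 0: r = r^2 mod 47 = 28^2 = 32
  bit 3 = 0: r = r^2 mod 47 = 32^2 = 37
  -> A = 37
B = 13^40 mod 47  (bits of 40 = 101000)
  bit 0 = 1: r = r^2 * 13 mod 47 = 1^2 * 13 = 1*13 = 13
  bit 1 = 0: r = r^2 mod 47 = 13^2 = 28
  bit 2 = 1: r = r^2 * 13 mod 47 = 28^2 * 13 = 32*13 = 40
  bit 3 = 0: r = r^2 mod 47 = 40^2 = 2
  bit 4 = 0: r = r^2 mod 47 = 2^2 = 4
  bit 5 = 0: r = r^2 mod 47 = 4^2 = 16
  -> B = 16
s = B^a = 16^8 mod 47  (bits of 8 = 1000)
  bit 0 = 1: r = r^2 * 16 mod 47 = 1^2 * 16 = 1*16 = 16
  bit 1 = 0: r = r^2 mod 47 = 16^2 = 21
  bit 2 = 0: r = r^2 mod 47 = 21^2 = 18
  bit 3 = 0: r = r^2 mod 47 = 18^2 = 42
  -> s = B^a = 42

Answer: 42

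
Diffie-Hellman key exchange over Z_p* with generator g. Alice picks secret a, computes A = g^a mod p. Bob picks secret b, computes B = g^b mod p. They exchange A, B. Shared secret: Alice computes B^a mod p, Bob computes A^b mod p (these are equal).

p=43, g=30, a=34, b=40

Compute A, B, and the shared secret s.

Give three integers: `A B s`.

Answer: 17 14 25

Derivation:
A = 30^34 mod 43  (bits of 34 = 100010)
  bit 0 = 1: r = r^2 * 30 mod 43 = 1^2 * 30 = 1*30 = 30
  bit 1 = 0: r = r^2 mod 43 = 30^2 = 40
  bit 2 = 0: r = r^2 mod 43 = 40^2 = 9
  bit 3 = 0: r = r^2 mod 43 = 9^2 = 38
  bit 4 = 1: r = r^2 * 30 mod 43 = 38^2 * 30 = 25*30 = 19
  bit 5 = 0: r = r^2 mod 43 = 19^2 = 17
  -> A = 17
B = 30^40 mod 43  (bits of 40 = 101000)
  bit 0 = 1: r = r^2 * 30 mod 43 = 1^2 * 30 = 1*30 = 30
  bit 1 = 0: r = r^2 mod 43 = 30^2 = 40
  bit 2 = 1: r = r^2 * 30 mod 43 = 40^2 * 30 = 9*30 = 12
  bit 3 = 0: r = r^2 mod 43 = 12^2 = 15
  bit 4 = 0: r = r^2 mod 43 = 15^2 = 10
  bit 5 = 0: r = r^2 mod 43 = 10^2 = 14
  -> B = 14
s = B^a = 14^34 mod 43  (bits of 34 = 100010)
  bit 0 = 1: r = r^2 * 14 mod 43 = 1^2 * 14 = 1*14 = 14
  bit 1 = 0: r = r^2 mod 43 = 14^2 = 24
  bit 2 = 0: r = r^2 mod 43 = 24^2 = 17
  bit 3 = 0: r = r^2 mod 43 = 17^2 = 31
  bit 4 = 1: r = r^2 * 14 mod 43 = 31^2 * 14 = 15*14 = 38
  bit 5 = 0: r = r^2 mod 43 = 38^2 = 25
  -> s = B^a = 25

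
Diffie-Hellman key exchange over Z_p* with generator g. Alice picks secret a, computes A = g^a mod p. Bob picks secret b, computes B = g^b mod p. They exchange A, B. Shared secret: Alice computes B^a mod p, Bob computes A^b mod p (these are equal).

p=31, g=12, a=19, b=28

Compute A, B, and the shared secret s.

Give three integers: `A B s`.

A = 12^19 mod 31  (bits of 19 = 10011)
  bit 0 = 1: r = r^2 * 12 mod 31 = 1^2 * 12 = 1*12 = 12
  bit 1 = 0: r = r^2 mod 31 = 12^2 = 20
  bit 2 = 0: r = r^2 mod 31 = 20^2 = 28
  bit 3 = 1: r = r^2 * 12 mod 31 = 28^2 * 12 = 9*12 = 15
  bit 4 = 1: r = r^2 * 12 mod 31 = 15^2 * 12 = 8*12 = 3
  -> A = 3
B = 12^28 mod 31  (bits of 28 = 11100)
  bit 0 = 1: r = r^2 * 12 mod 31 = 1^2 * 12 = 1*12 = 12
  bit 1 = 1: r = r^2 * 12 mod 31 = 12^2 * 12 = 20*12 = 23
  bit 2 = 1: r = r^2 * 12 mod 31 = 23^2 * 12 = 2*12 = 24
  bit 3 = 0: r = r^2 mod 31 = 24^2 = 18
  bit 4 = 0: r = r^2 mod 31 = 18^2 = 14
  -> B = 14
s = B^a = 14^19 mod 31  (bits of 19 = 10011)
  bit 0 = 1: r = r^2 * 14 mod 31 = 1^2 * 14 = 1*14 = 14
  bit 1 = 0: r = r^2 mod 31 = 14^2 = 10
  bit 2 = 0: r = r^2 mod 31 = 10^2 = 7
  bit 3 = 1: r = r^2 * 14 mod 31 = 7^2 * 14 = 18*14 = 4
  bit 4 = 1: r = r^2 * 14 mod 31 = 4^2 * 14 = 16*14 = 7
  -> s = B^a = 7

Answer: 3 14 7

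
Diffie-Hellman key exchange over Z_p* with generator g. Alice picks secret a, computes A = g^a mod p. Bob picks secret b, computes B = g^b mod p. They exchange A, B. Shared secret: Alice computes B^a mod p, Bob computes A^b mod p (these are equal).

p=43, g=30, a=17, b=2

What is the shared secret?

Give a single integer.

Answer: 17

Derivation:
A = 30^17 mod 43  (bits of 17 = 10001)
  bit 0 = 1: r = r^2 * 30 mod 43 = 1^2 * 30 = 1*30 = 30
  bit 1 = 0: r = r^2 mod 43 = 30^2 = 40
  bit 2 = 0: r = r^2 mod 43 = 40^2 = 9
  bit 3 = 0: r = r^2 mod 43 = 9^2 = 38
  bit 4 = 1: r = r^2 * 30 mod 43 = 38^2 * 30 = 25*30 = 19
  -> A = 19
B = 30^2 mod 43  (bits of 2 = 10)
  bit 0 = 1: r = r^2 * 30 mod 43 = 1^2 * 30 = 1*30 = 30
  bit 1 = 0: r = r^2 mod 43 = 30^2 = 40
  -> B = 40
s = B^a = 40^17 mod 43  (bits of 17 = 10001)
  bit 0 = 1: r = r^2 * 40 mod 43 = 1^2 * 40 = 1*40 = 40
  bit 1 = 0: r = r^2 mod 43 = 40^2 = 9
  bit 2 = 0: r = r^2 mod 43 = 9^2 = 38
  bit 3 = 0: r = r^2 mod 43 = 38^2 = 25
  bit 4 = 1: r = r^2 * 40 mod 43 = 25^2 * 40 = 23*40 = 17
  -> s = B^a = 17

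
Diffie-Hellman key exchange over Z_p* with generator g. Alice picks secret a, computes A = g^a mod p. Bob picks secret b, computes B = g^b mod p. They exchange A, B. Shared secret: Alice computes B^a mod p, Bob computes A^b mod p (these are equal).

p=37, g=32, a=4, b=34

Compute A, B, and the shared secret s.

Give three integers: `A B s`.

A = 32^4 mod 37  (bits of 4 = 100)
  bit 0 = 1: r = r^2 * 32 mod 37 = 1^2 * 32 = 1*32 = 32
  bit 1 = 0: r = r^2 mod 37 = 32^2 = 25
  bit 2 = 0: r = r^2 mod 37 = 25^2 = 33
  -> A = 33
B = 32^34 mod 37  (bits of 34 = 100010)
  bit 0 = 1: r = r^2 * 32 mod 37 = 1^2 * 32 = 1*32 = 32
  bit 1 = 0: r = r^2 mod 37 = 32^2 = 25
  bit 2 = 0: r = r^2 mod 37 = 25^2 = 33
  bit 3 = 0: r = r^2 mod 37 = 33^2 = 16
  bit 4 = 1: r = r^2 * 32 mod 37 = 16^2 * 32 = 34*32 = 15
  bit 5 = 0: r = r^2 mod 37 = 15^2 = 3
  -> B = 3
s = B^a = 3^4 mod 37  (bits of 4 = 100)
  bit 0 = 1: r = r^2 * 3 mod 37 = 1^2 * 3 = 1*3 = 3
  bit 1 = 0: r = r^2 mod 37 = 3^2 = 9
  bit 2 = 0: r = r^2 mod 37 = 9^2 = 7
  -> s = B^a = 7

Answer: 33 3 7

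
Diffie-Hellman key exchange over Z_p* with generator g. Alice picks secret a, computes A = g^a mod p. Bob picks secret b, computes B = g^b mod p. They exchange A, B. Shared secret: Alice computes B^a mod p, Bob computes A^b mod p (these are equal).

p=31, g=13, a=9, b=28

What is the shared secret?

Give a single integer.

Answer: 8

Derivation:
A = 13^9 mod 31  (bits of 9 = 1001)
  bit 0 = 1: r = r^2 * 13 mod 31 = 1^2 * 13 = 1*13 = 13
  bit 1 = 0: r = r^2 mod 31 = 13^2 = 14
  bit 2 = 0: r = r^2 mod 31 = 14^2 = 10
  bit 3 = 1: r = r^2 * 13 mod 31 = 10^2 * 13 = 7*13 = 29
  -> A = 29
B = 13^28 mod 31  (bits of 28 = 11100)
  bit 0 = 1: r = r^2 * 13 mod 31 = 1^2 * 13 = 1*13 = 13
  bit 1 = 1: r = r^2 * 13 mod 31 = 13^2 * 13 = 14*13 = 27
  bit 2 = 1: r = r^2 * 13 mod 31 = 27^2 * 13 = 16*13 = 22
  bit 3 = 0: r = r^2 mod 31 = 22^2 = 19
  bit 4 = 0: r = r^2 mod 31 = 19^2 = 20
  -> B = 20
s = B^a = 20^9 mod 31  (bits of 9 = 1001)
  bit 0 = 1: r = r^2 * 20 mod 31 = 1^2 * 20 = 1*20 = 20
  bit 1 = 0: r = r^2 mod 31 = 20^2 = 28
  bit 2 = 0: r = r^2 mod 31 = 28^2 = 9
  bit 3 = 1: r = r^2 * 20 mod 31 = 9^2 * 20 = 19*20 = 8
  -> s = B^a = 8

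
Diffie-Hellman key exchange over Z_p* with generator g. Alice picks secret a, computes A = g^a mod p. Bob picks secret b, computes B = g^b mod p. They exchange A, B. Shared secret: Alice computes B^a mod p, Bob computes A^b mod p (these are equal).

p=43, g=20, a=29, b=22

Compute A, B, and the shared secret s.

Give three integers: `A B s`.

Answer: 34 23 9

Derivation:
A = 20^29 mod 43  (bits of 29 = 11101)
  bit 0 = 1: r = r^2 * 20 mod 43 = 1^2 * 20 = 1*20 = 20
  bit 1 = 1: r = r^2 * 20 mod 43 = 20^2 * 20 = 13*20 = 2
  bit 2 = 1: r = r^2 * 20 mod 43 = 2^2 * 20 = 4*20 = 37
  bit 3 = 0: r = r^2 mod 43 = 37^2 = 36
  bit 4 = 1: r = r^2 * 20 mod 43 = 36^2 * 20 = 6*20 = 34
  -> A = 34
B = 20^22 mod 43  (bits of 22 = 10110)
  bit 0 = 1: r = r^2 * 20 mod 43 = 1^2 * 20 = 1*20 = 20
  bit 1 = 0: r = r^2 mod 43 = 20^2 = 13
  bit 2 = 1: r = r^2 * 20 mod 43 = 13^2 * 20 = 40*20 = 26
  bit 3 = 1: r = r^2 * 20 mod 43 = 26^2 * 20 = 31*20 = 18
  bit 4 = 0: r = r^2 mod 43 = 18^2 = 23
  -> B = 23
s = B^a = 23^29 mod 43  (bits of 29 = 11101)
  bit 0 = 1: r = r^2 * 23 mod 43 = 1^2 * 23 = 1*23 = 23
  bit 1 = 1: r = r^2 * 23 mod 43 = 23^2 * 23 = 13*23 = 41
  bit 2 = 1: r = r^2 * 23 mod 43 = 41^2 * 23 = 4*23 = 6
  bit 3 = 0: r = r^2 mod 43 = 6^2 = 36
  bit 4 = 1: r = r^2 * 23 mod 43 = 36^2 * 23 = 6*23 = 9
  -> s = B^a = 9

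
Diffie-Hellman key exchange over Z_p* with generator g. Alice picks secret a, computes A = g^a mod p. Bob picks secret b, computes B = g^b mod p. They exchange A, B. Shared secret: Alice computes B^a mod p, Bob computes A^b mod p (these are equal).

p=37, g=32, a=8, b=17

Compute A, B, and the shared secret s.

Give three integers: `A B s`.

Answer: 16 15 7

Derivation:
A = 32^8 mod 37  (bits of 8 = 1000)
  bit 0 = 1: r = r^2 * 32 mod 37 = 1^2 * 32 = 1*32 = 32
  bit 1 = 0: r = r^2 mod 37 = 32^2 = 25
  bit 2 = 0: r = r^2 mod 37 = 25^2 = 33
  bit 3 = 0: r = r^2 mod 37 = 33^2 = 16
  -> A = 16
B = 32^17 mod 37  (bits of 17 = 10001)
  bit 0 = 1: r = r^2 * 32 mod 37 = 1^2 * 32 = 1*32 = 32
  bit 1 = 0: r = r^2 mod 37 = 32^2 = 25
  bit 2 = 0: r = r^2 mod 37 = 25^2 = 33
  bit 3 = 0: r = r^2 mod 37 = 33^2 = 16
  bit 4 = 1: r = r^2 * 32 mod 37 = 16^2 * 32 = 34*32 = 15
  -> B = 15
s = B^a = 15^8 mod 37  (bits of 8 = 1000)
  bit 0 = 1: r = r^2 * 15 mod 37 = 1^2 * 15 = 1*15 = 15
  bit 1 = 0: r = r^2 mod 37 = 15^2 = 3
  bit 2 = 0: r = r^2 mod 37 = 3^2 = 9
  bit 3 = 0: r = r^2 mod 37 = 9^2 = 7
  -> s = B^a = 7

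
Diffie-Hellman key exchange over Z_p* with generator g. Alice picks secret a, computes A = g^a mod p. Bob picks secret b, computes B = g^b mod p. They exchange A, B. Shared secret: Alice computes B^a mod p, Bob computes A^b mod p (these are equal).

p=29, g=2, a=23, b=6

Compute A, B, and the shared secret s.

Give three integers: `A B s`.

Answer: 10 6 22

Derivation:
A = 2^23 mod 29  (bits of 23 = 10111)
  bit 0 = 1: r = r^2 * 2 mod 29 = 1^2 * 2 = 1*2 = 2
  bit 1 = 0: r = r^2 mod 29 = 2^2 = 4
  bit 2 = 1: r = r^2 * 2 mod 29 = 4^2 * 2 = 16*2 = 3
  bit 3 = 1: r = r^2 * 2 mod 29 = 3^2 * 2 = 9*2 = 18
  bit 4 = 1: r = r^2 * 2 mod 29 = 18^2 * 2 = 5*2 = 10
  -> A = 10
B = 2^6 mod 29  (bits of 6 = 110)
  bit 0 = 1: r = r^2 * 2 mod 29 = 1^2 * 2 = 1*2 = 2
  bit 1 = 1: r = r^2 * 2 mod 29 = 2^2 * 2 = 4*2 = 8
  bit 2 = 0: r = r^2 mod 29 = 8^2 = 6
  -> B = 6
s = B^a = 6^23 mod 29  (bits of 23 = 10111)
  bit 0 = 1: r = r^2 * 6 mod 29 = 1^2 * 6 = 1*6 = 6
  bit 1 = 0: r = r^2 mod 29 = 6^2 = 7
  bit 2 = 1: r = r^2 * 6 mod 29 = 7^2 * 6 = 20*6 = 4
  bit 3 = 1: r = r^2 * 6 mod 29 = 4^2 * 6 = 16*6 = 9
  bit 4 = 1: r = r^2 * 6 mod 29 = 9^2 * 6 = 23*6 = 22
  -> s = B^a = 22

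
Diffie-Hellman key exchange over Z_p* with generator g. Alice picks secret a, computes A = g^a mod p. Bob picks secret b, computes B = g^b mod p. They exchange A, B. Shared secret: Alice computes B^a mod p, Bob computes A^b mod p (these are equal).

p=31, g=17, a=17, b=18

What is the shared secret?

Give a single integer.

A = 17^17 mod 31  (bits of 17 = 10001)
  bit 0 = 1: r = r^2 * 17 mod 31 = 1^2 * 17 = 1*17 = 17
  bit 1 = 0: r = r^2 mod 31 = 17^2 = 10
  bit 2 = 0: r = r^2 mod 31 = 10^2 = 7
  bit 3 = 0: r = r^2 mod 31 = 7^2 = 18
  bit 4 = 1: r = r^2 * 17 mod 31 = 18^2 * 17 = 14*17 = 21
  -> A = 21
B = 17^18 mod 31  (bits of 18 = 10010)
  bit 0 = 1: r = r^2 * 17 mod 31 = 1^2 * 17 = 1*17 = 17
  bit 1 = 0: r = r^2 mod 31 = 17^2 = 10
  bit 2 = 0: r = r^2 mod 31 = 10^2 = 7
  bit 3 = 1: r = r^2 * 17 mod 31 = 7^2 * 17 = 18*17 = 27
  bit 4 = 0: r = r^2 mod 31 = 27^2 = 16
  -> B = 16
s = B^a = 16^17 mod 31  (bits of 17 = 10001)
  bit 0 = 1: r = r^2 * 16 mod 31 = 1^2 * 16 = 1*16 = 16
  bit 1 = 0: r = r^2 mod 31 = 16^2 = 8
  bit 2 = 0: r = r^2 mod 31 = 8^2 = 2
  bit 3 = 0: r = r^2 mod 31 = 2^2 = 4
  bit 4 = 1: r = r^2 * 16 mod 31 = 4^2 * 16 = 16*16 = 8
  -> s = B^a = 8

Answer: 8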